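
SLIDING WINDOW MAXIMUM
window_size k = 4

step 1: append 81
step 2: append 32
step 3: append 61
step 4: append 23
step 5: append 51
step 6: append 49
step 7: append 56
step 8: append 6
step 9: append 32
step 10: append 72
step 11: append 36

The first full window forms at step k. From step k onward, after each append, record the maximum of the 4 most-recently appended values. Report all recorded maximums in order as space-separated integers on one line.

step 1: append 81 -> window=[81] (not full yet)
step 2: append 32 -> window=[81, 32] (not full yet)
step 3: append 61 -> window=[81, 32, 61] (not full yet)
step 4: append 23 -> window=[81, 32, 61, 23] -> max=81
step 5: append 51 -> window=[32, 61, 23, 51] -> max=61
step 6: append 49 -> window=[61, 23, 51, 49] -> max=61
step 7: append 56 -> window=[23, 51, 49, 56] -> max=56
step 8: append 6 -> window=[51, 49, 56, 6] -> max=56
step 9: append 32 -> window=[49, 56, 6, 32] -> max=56
step 10: append 72 -> window=[56, 6, 32, 72] -> max=72
step 11: append 36 -> window=[6, 32, 72, 36] -> max=72

Answer: 81 61 61 56 56 56 72 72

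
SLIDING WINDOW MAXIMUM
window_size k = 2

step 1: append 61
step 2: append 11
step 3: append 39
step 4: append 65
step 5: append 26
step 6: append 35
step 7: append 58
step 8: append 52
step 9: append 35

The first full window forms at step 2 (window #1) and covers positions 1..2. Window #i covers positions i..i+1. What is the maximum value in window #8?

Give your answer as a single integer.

step 1: append 61 -> window=[61] (not full yet)
step 2: append 11 -> window=[61, 11] -> max=61
step 3: append 39 -> window=[11, 39] -> max=39
step 4: append 65 -> window=[39, 65] -> max=65
step 5: append 26 -> window=[65, 26] -> max=65
step 6: append 35 -> window=[26, 35] -> max=35
step 7: append 58 -> window=[35, 58] -> max=58
step 8: append 52 -> window=[58, 52] -> max=58
step 9: append 35 -> window=[52, 35] -> max=52
Window #8 max = 52

Answer: 52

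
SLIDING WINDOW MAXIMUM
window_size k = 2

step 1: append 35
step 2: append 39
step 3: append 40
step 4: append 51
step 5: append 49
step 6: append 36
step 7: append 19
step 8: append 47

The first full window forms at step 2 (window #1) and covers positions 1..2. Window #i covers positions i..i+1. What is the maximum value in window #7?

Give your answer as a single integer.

Answer: 47

Derivation:
step 1: append 35 -> window=[35] (not full yet)
step 2: append 39 -> window=[35, 39] -> max=39
step 3: append 40 -> window=[39, 40] -> max=40
step 4: append 51 -> window=[40, 51] -> max=51
step 5: append 49 -> window=[51, 49] -> max=51
step 6: append 36 -> window=[49, 36] -> max=49
step 7: append 19 -> window=[36, 19] -> max=36
step 8: append 47 -> window=[19, 47] -> max=47
Window #7 max = 47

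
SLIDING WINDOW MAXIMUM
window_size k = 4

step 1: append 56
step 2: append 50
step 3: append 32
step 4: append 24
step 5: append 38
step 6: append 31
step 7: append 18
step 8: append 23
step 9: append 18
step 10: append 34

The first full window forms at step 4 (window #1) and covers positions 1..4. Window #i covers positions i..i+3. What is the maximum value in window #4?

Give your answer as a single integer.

Answer: 38

Derivation:
step 1: append 56 -> window=[56] (not full yet)
step 2: append 50 -> window=[56, 50] (not full yet)
step 3: append 32 -> window=[56, 50, 32] (not full yet)
step 4: append 24 -> window=[56, 50, 32, 24] -> max=56
step 5: append 38 -> window=[50, 32, 24, 38] -> max=50
step 6: append 31 -> window=[32, 24, 38, 31] -> max=38
step 7: append 18 -> window=[24, 38, 31, 18] -> max=38
Window #4 max = 38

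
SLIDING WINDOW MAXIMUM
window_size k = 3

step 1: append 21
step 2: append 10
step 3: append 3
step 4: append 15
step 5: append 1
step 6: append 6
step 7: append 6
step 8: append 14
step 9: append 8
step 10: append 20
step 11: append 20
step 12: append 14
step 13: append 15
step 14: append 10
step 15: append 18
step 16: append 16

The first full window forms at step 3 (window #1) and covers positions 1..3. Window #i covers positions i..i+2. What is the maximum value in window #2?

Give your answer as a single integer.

step 1: append 21 -> window=[21] (not full yet)
step 2: append 10 -> window=[21, 10] (not full yet)
step 3: append 3 -> window=[21, 10, 3] -> max=21
step 4: append 15 -> window=[10, 3, 15] -> max=15
Window #2 max = 15

Answer: 15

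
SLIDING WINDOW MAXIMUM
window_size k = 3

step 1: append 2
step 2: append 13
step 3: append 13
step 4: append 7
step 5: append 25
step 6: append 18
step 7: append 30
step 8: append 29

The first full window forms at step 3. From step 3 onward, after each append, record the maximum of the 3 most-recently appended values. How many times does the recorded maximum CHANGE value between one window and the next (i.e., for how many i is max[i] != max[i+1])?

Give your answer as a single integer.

step 1: append 2 -> window=[2] (not full yet)
step 2: append 13 -> window=[2, 13] (not full yet)
step 3: append 13 -> window=[2, 13, 13] -> max=13
step 4: append 7 -> window=[13, 13, 7] -> max=13
step 5: append 25 -> window=[13, 7, 25] -> max=25
step 6: append 18 -> window=[7, 25, 18] -> max=25
step 7: append 30 -> window=[25, 18, 30] -> max=30
step 8: append 29 -> window=[18, 30, 29] -> max=30
Recorded maximums: 13 13 25 25 30 30
Changes between consecutive maximums: 2

Answer: 2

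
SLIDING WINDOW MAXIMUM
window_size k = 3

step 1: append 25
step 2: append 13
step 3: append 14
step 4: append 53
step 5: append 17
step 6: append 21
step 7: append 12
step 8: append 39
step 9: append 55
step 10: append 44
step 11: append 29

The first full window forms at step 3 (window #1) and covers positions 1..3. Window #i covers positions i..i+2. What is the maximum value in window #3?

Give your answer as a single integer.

Answer: 53

Derivation:
step 1: append 25 -> window=[25] (not full yet)
step 2: append 13 -> window=[25, 13] (not full yet)
step 3: append 14 -> window=[25, 13, 14] -> max=25
step 4: append 53 -> window=[13, 14, 53] -> max=53
step 5: append 17 -> window=[14, 53, 17] -> max=53
Window #3 max = 53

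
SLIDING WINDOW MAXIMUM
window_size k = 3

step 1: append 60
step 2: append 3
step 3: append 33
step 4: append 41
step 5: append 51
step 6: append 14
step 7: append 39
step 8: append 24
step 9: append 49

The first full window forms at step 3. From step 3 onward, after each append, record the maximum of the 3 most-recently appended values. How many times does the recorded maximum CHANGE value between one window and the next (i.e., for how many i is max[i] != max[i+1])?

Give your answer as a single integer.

Answer: 4

Derivation:
step 1: append 60 -> window=[60] (not full yet)
step 2: append 3 -> window=[60, 3] (not full yet)
step 3: append 33 -> window=[60, 3, 33] -> max=60
step 4: append 41 -> window=[3, 33, 41] -> max=41
step 5: append 51 -> window=[33, 41, 51] -> max=51
step 6: append 14 -> window=[41, 51, 14] -> max=51
step 7: append 39 -> window=[51, 14, 39] -> max=51
step 8: append 24 -> window=[14, 39, 24] -> max=39
step 9: append 49 -> window=[39, 24, 49] -> max=49
Recorded maximums: 60 41 51 51 51 39 49
Changes between consecutive maximums: 4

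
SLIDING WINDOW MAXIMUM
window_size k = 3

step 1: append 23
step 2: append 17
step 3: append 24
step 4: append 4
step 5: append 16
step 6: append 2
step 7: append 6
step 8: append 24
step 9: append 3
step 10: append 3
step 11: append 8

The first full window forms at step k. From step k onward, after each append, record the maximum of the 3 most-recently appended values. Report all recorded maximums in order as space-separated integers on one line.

step 1: append 23 -> window=[23] (not full yet)
step 2: append 17 -> window=[23, 17] (not full yet)
step 3: append 24 -> window=[23, 17, 24] -> max=24
step 4: append 4 -> window=[17, 24, 4] -> max=24
step 5: append 16 -> window=[24, 4, 16] -> max=24
step 6: append 2 -> window=[4, 16, 2] -> max=16
step 7: append 6 -> window=[16, 2, 6] -> max=16
step 8: append 24 -> window=[2, 6, 24] -> max=24
step 9: append 3 -> window=[6, 24, 3] -> max=24
step 10: append 3 -> window=[24, 3, 3] -> max=24
step 11: append 8 -> window=[3, 3, 8] -> max=8

Answer: 24 24 24 16 16 24 24 24 8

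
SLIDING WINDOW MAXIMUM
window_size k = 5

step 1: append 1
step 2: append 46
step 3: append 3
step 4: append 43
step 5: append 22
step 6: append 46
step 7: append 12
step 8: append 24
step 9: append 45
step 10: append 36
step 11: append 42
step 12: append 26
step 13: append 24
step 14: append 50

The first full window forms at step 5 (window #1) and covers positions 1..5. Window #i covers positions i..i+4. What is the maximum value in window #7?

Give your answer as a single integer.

step 1: append 1 -> window=[1] (not full yet)
step 2: append 46 -> window=[1, 46] (not full yet)
step 3: append 3 -> window=[1, 46, 3] (not full yet)
step 4: append 43 -> window=[1, 46, 3, 43] (not full yet)
step 5: append 22 -> window=[1, 46, 3, 43, 22] -> max=46
step 6: append 46 -> window=[46, 3, 43, 22, 46] -> max=46
step 7: append 12 -> window=[3, 43, 22, 46, 12] -> max=46
step 8: append 24 -> window=[43, 22, 46, 12, 24] -> max=46
step 9: append 45 -> window=[22, 46, 12, 24, 45] -> max=46
step 10: append 36 -> window=[46, 12, 24, 45, 36] -> max=46
step 11: append 42 -> window=[12, 24, 45, 36, 42] -> max=45
Window #7 max = 45

Answer: 45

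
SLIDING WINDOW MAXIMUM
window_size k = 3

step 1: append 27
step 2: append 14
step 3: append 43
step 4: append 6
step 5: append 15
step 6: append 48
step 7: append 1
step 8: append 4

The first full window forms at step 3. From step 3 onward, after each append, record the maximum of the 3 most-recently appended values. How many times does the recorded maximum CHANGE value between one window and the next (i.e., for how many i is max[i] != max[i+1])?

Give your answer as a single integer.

step 1: append 27 -> window=[27] (not full yet)
step 2: append 14 -> window=[27, 14] (not full yet)
step 3: append 43 -> window=[27, 14, 43] -> max=43
step 4: append 6 -> window=[14, 43, 6] -> max=43
step 5: append 15 -> window=[43, 6, 15] -> max=43
step 6: append 48 -> window=[6, 15, 48] -> max=48
step 7: append 1 -> window=[15, 48, 1] -> max=48
step 8: append 4 -> window=[48, 1, 4] -> max=48
Recorded maximums: 43 43 43 48 48 48
Changes between consecutive maximums: 1

Answer: 1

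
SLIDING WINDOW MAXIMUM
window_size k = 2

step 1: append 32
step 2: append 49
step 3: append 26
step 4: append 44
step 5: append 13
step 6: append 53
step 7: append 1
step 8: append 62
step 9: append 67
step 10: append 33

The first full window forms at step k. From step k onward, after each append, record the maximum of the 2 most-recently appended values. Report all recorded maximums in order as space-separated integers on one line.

step 1: append 32 -> window=[32] (not full yet)
step 2: append 49 -> window=[32, 49] -> max=49
step 3: append 26 -> window=[49, 26] -> max=49
step 4: append 44 -> window=[26, 44] -> max=44
step 5: append 13 -> window=[44, 13] -> max=44
step 6: append 53 -> window=[13, 53] -> max=53
step 7: append 1 -> window=[53, 1] -> max=53
step 8: append 62 -> window=[1, 62] -> max=62
step 9: append 67 -> window=[62, 67] -> max=67
step 10: append 33 -> window=[67, 33] -> max=67

Answer: 49 49 44 44 53 53 62 67 67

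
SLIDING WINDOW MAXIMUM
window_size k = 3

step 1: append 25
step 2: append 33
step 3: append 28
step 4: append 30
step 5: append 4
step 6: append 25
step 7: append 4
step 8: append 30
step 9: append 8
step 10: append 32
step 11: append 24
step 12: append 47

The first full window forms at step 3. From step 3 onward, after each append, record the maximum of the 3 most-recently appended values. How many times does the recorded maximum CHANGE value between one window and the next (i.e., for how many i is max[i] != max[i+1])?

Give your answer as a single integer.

step 1: append 25 -> window=[25] (not full yet)
step 2: append 33 -> window=[25, 33] (not full yet)
step 3: append 28 -> window=[25, 33, 28] -> max=33
step 4: append 30 -> window=[33, 28, 30] -> max=33
step 5: append 4 -> window=[28, 30, 4] -> max=30
step 6: append 25 -> window=[30, 4, 25] -> max=30
step 7: append 4 -> window=[4, 25, 4] -> max=25
step 8: append 30 -> window=[25, 4, 30] -> max=30
step 9: append 8 -> window=[4, 30, 8] -> max=30
step 10: append 32 -> window=[30, 8, 32] -> max=32
step 11: append 24 -> window=[8, 32, 24] -> max=32
step 12: append 47 -> window=[32, 24, 47] -> max=47
Recorded maximums: 33 33 30 30 25 30 30 32 32 47
Changes between consecutive maximums: 5

Answer: 5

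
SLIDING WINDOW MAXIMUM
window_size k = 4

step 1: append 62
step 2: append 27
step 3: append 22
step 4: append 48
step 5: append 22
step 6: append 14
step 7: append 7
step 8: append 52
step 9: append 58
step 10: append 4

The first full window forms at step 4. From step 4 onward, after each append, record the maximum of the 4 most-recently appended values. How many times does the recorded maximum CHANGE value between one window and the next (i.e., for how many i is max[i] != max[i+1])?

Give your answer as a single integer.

step 1: append 62 -> window=[62] (not full yet)
step 2: append 27 -> window=[62, 27] (not full yet)
step 3: append 22 -> window=[62, 27, 22] (not full yet)
step 4: append 48 -> window=[62, 27, 22, 48] -> max=62
step 5: append 22 -> window=[27, 22, 48, 22] -> max=48
step 6: append 14 -> window=[22, 48, 22, 14] -> max=48
step 7: append 7 -> window=[48, 22, 14, 7] -> max=48
step 8: append 52 -> window=[22, 14, 7, 52] -> max=52
step 9: append 58 -> window=[14, 7, 52, 58] -> max=58
step 10: append 4 -> window=[7, 52, 58, 4] -> max=58
Recorded maximums: 62 48 48 48 52 58 58
Changes between consecutive maximums: 3

Answer: 3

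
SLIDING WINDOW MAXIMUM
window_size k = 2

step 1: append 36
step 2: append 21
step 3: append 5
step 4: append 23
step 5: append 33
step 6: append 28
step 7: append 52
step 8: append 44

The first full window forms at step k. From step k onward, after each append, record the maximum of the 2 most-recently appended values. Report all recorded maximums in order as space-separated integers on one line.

Answer: 36 21 23 33 33 52 52

Derivation:
step 1: append 36 -> window=[36] (not full yet)
step 2: append 21 -> window=[36, 21] -> max=36
step 3: append 5 -> window=[21, 5] -> max=21
step 4: append 23 -> window=[5, 23] -> max=23
step 5: append 33 -> window=[23, 33] -> max=33
step 6: append 28 -> window=[33, 28] -> max=33
step 7: append 52 -> window=[28, 52] -> max=52
step 8: append 44 -> window=[52, 44] -> max=52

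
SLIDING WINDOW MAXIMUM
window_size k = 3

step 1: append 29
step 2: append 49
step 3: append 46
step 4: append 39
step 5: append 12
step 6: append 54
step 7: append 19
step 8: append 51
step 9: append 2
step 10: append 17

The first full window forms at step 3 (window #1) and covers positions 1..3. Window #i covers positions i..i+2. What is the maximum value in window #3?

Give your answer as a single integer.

step 1: append 29 -> window=[29] (not full yet)
step 2: append 49 -> window=[29, 49] (not full yet)
step 3: append 46 -> window=[29, 49, 46] -> max=49
step 4: append 39 -> window=[49, 46, 39] -> max=49
step 5: append 12 -> window=[46, 39, 12] -> max=46
Window #3 max = 46

Answer: 46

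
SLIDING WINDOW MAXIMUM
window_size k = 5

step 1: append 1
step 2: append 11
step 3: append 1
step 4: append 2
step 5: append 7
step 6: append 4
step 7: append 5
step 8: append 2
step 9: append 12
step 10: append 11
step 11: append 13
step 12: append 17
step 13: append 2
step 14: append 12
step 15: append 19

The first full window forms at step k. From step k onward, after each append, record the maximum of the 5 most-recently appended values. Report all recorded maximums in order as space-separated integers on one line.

Answer: 11 11 7 7 12 12 13 17 17 17 19

Derivation:
step 1: append 1 -> window=[1] (not full yet)
step 2: append 11 -> window=[1, 11] (not full yet)
step 3: append 1 -> window=[1, 11, 1] (not full yet)
step 4: append 2 -> window=[1, 11, 1, 2] (not full yet)
step 5: append 7 -> window=[1, 11, 1, 2, 7] -> max=11
step 6: append 4 -> window=[11, 1, 2, 7, 4] -> max=11
step 7: append 5 -> window=[1, 2, 7, 4, 5] -> max=7
step 8: append 2 -> window=[2, 7, 4, 5, 2] -> max=7
step 9: append 12 -> window=[7, 4, 5, 2, 12] -> max=12
step 10: append 11 -> window=[4, 5, 2, 12, 11] -> max=12
step 11: append 13 -> window=[5, 2, 12, 11, 13] -> max=13
step 12: append 17 -> window=[2, 12, 11, 13, 17] -> max=17
step 13: append 2 -> window=[12, 11, 13, 17, 2] -> max=17
step 14: append 12 -> window=[11, 13, 17, 2, 12] -> max=17
step 15: append 19 -> window=[13, 17, 2, 12, 19] -> max=19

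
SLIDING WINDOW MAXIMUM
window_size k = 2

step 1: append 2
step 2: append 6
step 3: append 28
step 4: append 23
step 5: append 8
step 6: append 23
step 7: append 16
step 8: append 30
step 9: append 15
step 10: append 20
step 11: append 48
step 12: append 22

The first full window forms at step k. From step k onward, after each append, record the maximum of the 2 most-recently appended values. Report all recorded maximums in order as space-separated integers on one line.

step 1: append 2 -> window=[2] (not full yet)
step 2: append 6 -> window=[2, 6] -> max=6
step 3: append 28 -> window=[6, 28] -> max=28
step 4: append 23 -> window=[28, 23] -> max=28
step 5: append 8 -> window=[23, 8] -> max=23
step 6: append 23 -> window=[8, 23] -> max=23
step 7: append 16 -> window=[23, 16] -> max=23
step 8: append 30 -> window=[16, 30] -> max=30
step 9: append 15 -> window=[30, 15] -> max=30
step 10: append 20 -> window=[15, 20] -> max=20
step 11: append 48 -> window=[20, 48] -> max=48
step 12: append 22 -> window=[48, 22] -> max=48

Answer: 6 28 28 23 23 23 30 30 20 48 48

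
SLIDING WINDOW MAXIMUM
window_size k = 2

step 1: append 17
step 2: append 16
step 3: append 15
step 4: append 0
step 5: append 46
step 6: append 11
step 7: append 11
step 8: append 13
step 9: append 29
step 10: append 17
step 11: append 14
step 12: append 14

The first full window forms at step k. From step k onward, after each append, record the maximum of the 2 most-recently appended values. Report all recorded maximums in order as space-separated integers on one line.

Answer: 17 16 15 46 46 11 13 29 29 17 14

Derivation:
step 1: append 17 -> window=[17] (not full yet)
step 2: append 16 -> window=[17, 16] -> max=17
step 3: append 15 -> window=[16, 15] -> max=16
step 4: append 0 -> window=[15, 0] -> max=15
step 5: append 46 -> window=[0, 46] -> max=46
step 6: append 11 -> window=[46, 11] -> max=46
step 7: append 11 -> window=[11, 11] -> max=11
step 8: append 13 -> window=[11, 13] -> max=13
step 9: append 29 -> window=[13, 29] -> max=29
step 10: append 17 -> window=[29, 17] -> max=29
step 11: append 14 -> window=[17, 14] -> max=17
step 12: append 14 -> window=[14, 14] -> max=14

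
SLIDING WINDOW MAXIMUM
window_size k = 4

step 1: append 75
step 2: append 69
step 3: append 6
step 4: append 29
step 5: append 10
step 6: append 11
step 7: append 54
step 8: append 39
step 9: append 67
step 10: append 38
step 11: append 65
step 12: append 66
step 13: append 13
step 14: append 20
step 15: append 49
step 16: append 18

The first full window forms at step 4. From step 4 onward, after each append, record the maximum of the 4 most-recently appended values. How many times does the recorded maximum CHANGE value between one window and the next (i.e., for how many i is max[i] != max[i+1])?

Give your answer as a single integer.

Answer: 6

Derivation:
step 1: append 75 -> window=[75] (not full yet)
step 2: append 69 -> window=[75, 69] (not full yet)
step 3: append 6 -> window=[75, 69, 6] (not full yet)
step 4: append 29 -> window=[75, 69, 6, 29] -> max=75
step 5: append 10 -> window=[69, 6, 29, 10] -> max=69
step 6: append 11 -> window=[6, 29, 10, 11] -> max=29
step 7: append 54 -> window=[29, 10, 11, 54] -> max=54
step 8: append 39 -> window=[10, 11, 54, 39] -> max=54
step 9: append 67 -> window=[11, 54, 39, 67] -> max=67
step 10: append 38 -> window=[54, 39, 67, 38] -> max=67
step 11: append 65 -> window=[39, 67, 38, 65] -> max=67
step 12: append 66 -> window=[67, 38, 65, 66] -> max=67
step 13: append 13 -> window=[38, 65, 66, 13] -> max=66
step 14: append 20 -> window=[65, 66, 13, 20] -> max=66
step 15: append 49 -> window=[66, 13, 20, 49] -> max=66
step 16: append 18 -> window=[13, 20, 49, 18] -> max=49
Recorded maximums: 75 69 29 54 54 67 67 67 67 66 66 66 49
Changes between consecutive maximums: 6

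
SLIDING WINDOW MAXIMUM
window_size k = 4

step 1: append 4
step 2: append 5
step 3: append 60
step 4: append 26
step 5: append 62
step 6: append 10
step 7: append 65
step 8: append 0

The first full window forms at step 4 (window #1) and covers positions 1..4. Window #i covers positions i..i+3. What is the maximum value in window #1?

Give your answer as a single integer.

step 1: append 4 -> window=[4] (not full yet)
step 2: append 5 -> window=[4, 5] (not full yet)
step 3: append 60 -> window=[4, 5, 60] (not full yet)
step 4: append 26 -> window=[4, 5, 60, 26] -> max=60
Window #1 max = 60

Answer: 60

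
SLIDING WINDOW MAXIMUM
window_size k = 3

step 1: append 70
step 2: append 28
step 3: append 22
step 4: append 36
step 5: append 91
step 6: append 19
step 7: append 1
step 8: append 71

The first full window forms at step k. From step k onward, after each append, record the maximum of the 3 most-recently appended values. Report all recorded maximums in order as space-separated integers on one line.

Answer: 70 36 91 91 91 71

Derivation:
step 1: append 70 -> window=[70] (not full yet)
step 2: append 28 -> window=[70, 28] (not full yet)
step 3: append 22 -> window=[70, 28, 22] -> max=70
step 4: append 36 -> window=[28, 22, 36] -> max=36
step 5: append 91 -> window=[22, 36, 91] -> max=91
step 6: append 19 -> window=[36, 91, 19] -> max=91
step 7: append 1 -> window=[91, 19, 1] -> max=91
step 8: append 71 -> window=[19, 1, 71] -> max=71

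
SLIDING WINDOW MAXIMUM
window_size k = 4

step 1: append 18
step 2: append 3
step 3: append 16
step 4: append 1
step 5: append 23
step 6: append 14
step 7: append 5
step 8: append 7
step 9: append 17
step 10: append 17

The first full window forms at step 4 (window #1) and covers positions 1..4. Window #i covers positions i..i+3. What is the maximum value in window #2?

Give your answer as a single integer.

Answer: 23

Derivation:
step 1: append 18 -> window=[18] (not full yet)
step 2: append 3 -> window=[18, 3] (not full yet)
step 3: append 16 -> window=[18, 3, 16] (not full yet)
step 4: append 1 -> window=[18, 3, 16, 1] -> max=18
step 5: append 23 -> window=[3, 16, 1, 23] -> max=23
Window #2 max = 23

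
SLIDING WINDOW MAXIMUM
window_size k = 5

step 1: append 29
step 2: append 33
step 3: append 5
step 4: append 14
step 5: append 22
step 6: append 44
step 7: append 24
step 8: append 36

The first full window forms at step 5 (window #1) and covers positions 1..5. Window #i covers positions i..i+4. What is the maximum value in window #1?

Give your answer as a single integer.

Answer: 33

Derivation:
step 1: append 29 -> window=[29] (not full yet)
step 2: append 33 -> window=[29, 33] (not full yet)
step 3: append 5 -> window=[29, 33, 5] (not full yet)
step 4: append 14 -> window=[29, 33, 5, 14] (not full yet)
step 5: append 22 -> window=[29, 33, 5, 14, 22] -> max=33
Window #1 max = 33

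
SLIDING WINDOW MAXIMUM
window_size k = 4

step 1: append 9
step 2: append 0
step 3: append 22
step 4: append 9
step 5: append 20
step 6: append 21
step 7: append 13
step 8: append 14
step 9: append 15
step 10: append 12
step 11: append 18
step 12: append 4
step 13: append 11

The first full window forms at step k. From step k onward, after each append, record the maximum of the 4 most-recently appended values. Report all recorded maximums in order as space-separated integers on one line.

Answer: 22 22 22 21 21 21 15 18 18 18

Derivation:
step 1: append 9 -> window=[9] (not full yet)
step 2: append 0 -> window=[9, 0] (not full yet)
step 3: append 22 -> window=[9, 0, 22] (not full yet)
step 4: append 9 -> window=[9, 0, 22, 9] -> max=22
step 5: append 20 -> window=[0, 22, 9, 20] -> max=22
step 6: append 21 -> window=[22, 9, 20, 21] -> max=22
step 7: append 13 -> window=[9, 20, 21, 13] -> max=21
step 8: append 14 -> window=[20, 21, 13, 14] -> max=21
step 9: append 15 -> window=[21, 13, 14, 15] -> max=21
step 10: append 12 -> window=[13, 14, 15, 12] -> max=15
step 11: append 18 -> window=[14, 15, 12, 18] -> max=18
step 12: append 4 -> window=[15, 12, 18, 4] -> max=18
step 13: append 11 -> window=[12, 18, 4, 11] -> max=18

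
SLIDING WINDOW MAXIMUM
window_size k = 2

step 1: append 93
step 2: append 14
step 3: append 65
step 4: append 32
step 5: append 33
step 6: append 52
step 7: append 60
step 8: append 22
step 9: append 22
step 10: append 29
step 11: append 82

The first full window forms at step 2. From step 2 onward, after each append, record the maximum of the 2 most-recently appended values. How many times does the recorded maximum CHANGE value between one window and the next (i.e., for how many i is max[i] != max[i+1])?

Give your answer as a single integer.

Answer: 7

Derivation:
step 1: append 93 -> window=[93] (not full yet)
step 2: append 14 -> window=[93, 14] -> max=93
step 3: append 65 -> window=[14, 65] -> max=65
step 4: append 32 -> window=[65, 32] -> max=65
step 5: append 33 -> window=[32, 33] -> max=33
step 6: append 52 -> window=[33, 52] -> max=52
step 7: append 60 -> window=[52, 60] -> max=60
step 8: append 22 -> window=[60, 22] -> max=60
step 9: append 22 -> window=[22, 22] -> max=22
step 10: append 29 -> window=[22, 29] -> max=29
step 11: append 82 -> window=[29, 82] -> max=82
Recorded maximums: 93 65 65 33 52 60 60 22 29 82
Changes between consecutive maximums: 7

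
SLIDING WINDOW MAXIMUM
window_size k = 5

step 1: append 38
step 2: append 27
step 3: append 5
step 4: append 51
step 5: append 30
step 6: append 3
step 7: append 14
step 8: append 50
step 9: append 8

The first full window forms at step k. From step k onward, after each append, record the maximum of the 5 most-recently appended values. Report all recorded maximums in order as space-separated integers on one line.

Answer: 51 51 51 51 50

Derivation:
step 1: append 38 -> window=[38] (not full yet)
step 2: append 27 -> window=[38, 27] (not full yet)
step 3: append 5 -> window=[38, 27, 5] (not full yet)
step 4: append 51 -> window=[38, 27, 5, 51] (not full yet)
step 5: append 30 -> window=[38, 27, 5, 51, 30] -> max=51
step 6: append 3 -> window=[27, 5, 51, 30, 3] -> max=51
step 7: append 14 -> window=[5, 51, 30, 3, 14] -> max=51
step 8: append 50 -> window=[51, 30, 3, 14, 50] -> max=51
step 9: append 8 -> window=[30, 3, 14, 50, 8] -> max=50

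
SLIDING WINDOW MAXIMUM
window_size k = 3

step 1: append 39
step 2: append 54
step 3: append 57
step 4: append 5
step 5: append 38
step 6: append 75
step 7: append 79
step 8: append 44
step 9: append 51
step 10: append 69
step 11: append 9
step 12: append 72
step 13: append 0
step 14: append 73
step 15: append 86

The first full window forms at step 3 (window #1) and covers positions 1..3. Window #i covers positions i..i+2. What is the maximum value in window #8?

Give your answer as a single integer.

step 1: append 39 -> window=[39] (not full yet)
step 2: append 54 -> window=[39, 54] (not full yet)
step 3: append 57 -> window=[39, 54, 57] -> max=57
step 4: append 5 -> window=[54, 57, 5] -> max=57
step 5: append 38 -> window=[57, 5, 38] -> max=57
step 6: append 75 -> window=[5, 38, 75] -> max=75
step 7: append 79 -> window=[38, 75, 79] -> max=79
step 8: append 44 -> window=[75, 79, 44] -> max=79
step 9: append 51 -> window=[79, 44, 51] -> max=79
step 10: append 69 -> window=[44, 51, 69] -> max=69
Window #8 max = 69

Answer: 69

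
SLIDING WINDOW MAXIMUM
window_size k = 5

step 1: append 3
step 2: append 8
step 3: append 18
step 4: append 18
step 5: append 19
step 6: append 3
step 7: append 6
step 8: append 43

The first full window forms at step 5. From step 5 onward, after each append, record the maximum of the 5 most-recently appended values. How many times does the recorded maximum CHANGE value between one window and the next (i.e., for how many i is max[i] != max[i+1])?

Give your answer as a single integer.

step 1: append 3 -> window=[3] (not full yet)
step 2: append 8 -> window=[3, 8] (not full yet)
step 3: append 18 -> window=[3, 8, 18] (not full yet)
step 4: append 18 -> window=[3, 8, 18, 18] (not full yet)
step 5: append 19 -> window=[3, 8, 18, 18, 19] -> max=19
step 6: append 3 -> window=[8, 18, 18, 19, 3] -> max=19
step 7: append 6 -> window=[18, 18, 19, 3, 6] -> max=19
step 8: append 43 -> window=[18, 19, 3, 6, 43] -> max=43
Recorded maximums: 19 19 19 43
Changes between consecutive maximums: 1

Answer: 1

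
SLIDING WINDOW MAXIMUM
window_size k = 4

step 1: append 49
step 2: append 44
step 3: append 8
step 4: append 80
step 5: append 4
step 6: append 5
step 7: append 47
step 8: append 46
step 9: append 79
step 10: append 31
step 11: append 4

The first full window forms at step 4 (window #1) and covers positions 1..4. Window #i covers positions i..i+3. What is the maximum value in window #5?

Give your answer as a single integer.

step 1: append 49 -> window=[49] (not full yet)
step 2: append 44 -> window=[49, 44] (not full yet)
step 3: append 8 -> window=[49, 44, 8] (not full yet)
step 4: append 80 -> window=[49, 44, 8, 80] -> max=80
step 5: append 4 -> window=[44, 8, 80, 4] -> max=80
step 6: append 5 -> window=[8, 80, 4, 5] -> max=80
step 7: append 47 -> window=[80, 4, 5, 47] -> max=80
step 8: append 46 -> window=[4, 5, 47, 46] -> max=47
Window #5 max = 47

Answer: 47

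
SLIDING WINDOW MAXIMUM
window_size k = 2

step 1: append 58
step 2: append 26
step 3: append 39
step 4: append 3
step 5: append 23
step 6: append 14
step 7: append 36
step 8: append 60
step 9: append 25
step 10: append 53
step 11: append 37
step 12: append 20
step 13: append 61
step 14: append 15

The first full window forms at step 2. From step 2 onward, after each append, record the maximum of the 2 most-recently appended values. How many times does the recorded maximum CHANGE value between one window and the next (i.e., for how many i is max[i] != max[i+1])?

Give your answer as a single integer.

step 1: append 58 -> window=[58] (not full yet)
step 2: append 26 -> window=[58, 26] -> max=58
step 3: append 39 -> window=[26, 39] -> max=39
step 4: append 3 -> window=[39, 3] -> max=39
step 5: append 23 -> window=[3, 23] -> max=23
step 6: append 14 -> window=[23, 14] -> max=23
step 7: append 36 -> window=[14, 36] -> max=36
step 8: append 60 -> window=[36, 60] -> max=60
step 9: append 25 -> window=[60, 25] -> max=60
step 10: append 53 -> window=[25, 53] -> max=53
step 11: append 37 -> window=[53, 37] -> max=53
step 12: append 20 -> window=[37, 20] -> max=37
step 13: append 61 -> window=[20, 61] -> max=61
step 14: append 15 -> window=[61, 15] -> max=61
Recorded maximums: 58 39 39 23 23 36 60 60 53 53 37 61 61
Changes between consecutive maximums: 7

Answer: 7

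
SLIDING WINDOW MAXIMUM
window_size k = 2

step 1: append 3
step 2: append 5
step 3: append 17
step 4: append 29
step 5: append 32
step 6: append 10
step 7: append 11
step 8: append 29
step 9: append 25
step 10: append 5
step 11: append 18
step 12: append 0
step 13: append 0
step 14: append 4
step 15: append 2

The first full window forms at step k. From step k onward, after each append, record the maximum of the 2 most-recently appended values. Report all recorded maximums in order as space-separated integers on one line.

step 1: append 3 -> window=[3] (not full yet)
step 2: append 5 -> window=[3, 5] -> max=5
step 3: append 17 -> window=[5, 17] -> max=17
step 4: append 29 -> window=[17, 29] -> max=29
step 5: append 32 -> window=[29, 32] -> max=32
step 6: append 10 -> window=[32, 10] -> max=32
step 7: append 11 -> window=[10, 11] -> max=11
step 8: append 29 -> window=[11, 29] -> max=29
step 9: append 25 -> window=[29, 25] -> max=29
step 10: append 5 -> window=[25, 5] -> max=25
step 11: append 18 -> window=[5, 18] -> max=18
step 12: append 0 -> window=[18, 0] -> max=18
step 13: append 0 -> window=[0, 0] -> max=0
step 14: append 4 -> window=[0, 4] -> max=4
step 15: append 2 -> window=[4, 2] -> max=4

Answer: 5 17 29 32 32 11 29 29 25 18 18 0 4 4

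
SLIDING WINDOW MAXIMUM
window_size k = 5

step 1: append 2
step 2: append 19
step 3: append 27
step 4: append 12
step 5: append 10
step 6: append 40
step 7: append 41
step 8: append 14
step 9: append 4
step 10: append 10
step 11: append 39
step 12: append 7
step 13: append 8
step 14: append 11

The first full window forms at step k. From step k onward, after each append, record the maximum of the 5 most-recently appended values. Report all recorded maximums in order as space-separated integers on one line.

Answer: 27 40 41 41 41 41 41 39 39 39

Derivation:
step 1: append 2 -> window=[2] (not full yet)
step 2: append 19 -> window=[2, 19] (not full yet)
step 3: append 27 -> window=[2, 19, 27] (not full yet)
step 4: append 12 -> window=[2, 19, 27, 12] (not full yet)
step 5: append 10 -> window=[2, 19, 27, 12, 10] -> max=27
step 6: append 40 -> window=[19, 27, 12, 10, 40] -> max=40
step 7: append 41 -> window=[27, 12, 10, 40, 41] -> max=41
step 8: append 14 -> window=[12, 10, 40, 41, 14] -> max=41
step 9: append 4 -> window=[10, 40, 41, 14, 4] -> max=41
step 10: append 10 -> window=[40, 41, 14, 4, 10] -> max=41
step 11: append 39 -> window=[41, 14, 4, 10, 39] -> max=41
step 12: append 7 -> window=[14, 4, 10, 39, 7] -> max=39
step 13: append 8 -> window=[4, 10, 39, 7, 8] -> max=39
step 14: append 11 -> window=[10, 39, 7, 8, 11] -> max=39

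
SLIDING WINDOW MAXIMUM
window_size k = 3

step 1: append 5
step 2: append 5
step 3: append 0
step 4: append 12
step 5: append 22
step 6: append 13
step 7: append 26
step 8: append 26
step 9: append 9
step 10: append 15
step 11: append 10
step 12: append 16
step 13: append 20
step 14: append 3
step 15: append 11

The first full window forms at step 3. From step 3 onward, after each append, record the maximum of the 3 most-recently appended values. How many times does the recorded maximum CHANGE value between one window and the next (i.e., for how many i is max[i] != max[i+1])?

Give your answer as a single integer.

Answer: 6

Derivation:
step 1: append 5 -> window=[5] (not full yet)
step 2: append 5 -> window=[5, 5] (not full yet)
step 3: append 0 -> window=[5, 5, 0] -> max=5
step 4: append 12 -> window=[5, 0, 12] -> max=12
step 5: append 22 -> window=[0, 12, 22] -> max=22
step 6: append 13 -> window=[12, 22, 13] -> max=22
step 7: append 26 -> window=[22, 13, 26] -> max=26
step 8: append 26 -> window=[13, 26, 26] -> max=26
step 9: append 9 -> window=[26, 26, 9] -> max=26
step 10: append 15 -> window=[26, 9, 15] -> max=26
step 11: append 10 -> window=[9, 15, 10] -> max=15
step 12: append 16 -> window=[15, 10, 16] -> max=16
step 13: append 20 -> window=[10, 16, 20] -> max=20
step 14: append 3 -> window=[16, 20, 3] -> max=20
step 15: append 11 -> window=[20, 3, 11] -> max=20
Recorded maximums: 5 12 22 22 26 26 26 26 15 16 20 20 20
Changes between consecutive maximums: 6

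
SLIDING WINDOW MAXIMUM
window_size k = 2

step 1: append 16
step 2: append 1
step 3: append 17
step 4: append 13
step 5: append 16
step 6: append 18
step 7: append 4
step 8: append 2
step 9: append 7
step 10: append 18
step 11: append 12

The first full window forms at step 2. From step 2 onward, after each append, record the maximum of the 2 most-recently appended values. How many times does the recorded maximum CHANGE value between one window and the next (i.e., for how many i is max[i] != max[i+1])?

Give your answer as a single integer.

Answer: 6

Derivation:
step 1: append 16 -> window=[16] (not full yet)
step 2: append 1 -> window=[16, 1] -> max=16
step 3: append 17 -> window=[1, 17] -> max=17
step 4: append 13 -> window=[17, 13] -> max=17
step 5: append 16 -> window=[13, 16] -> max=16
step 6: append 18 -> window=[16, 18] -> max=18
step 7: append 4 -> window=[18, 4] -> max=18
step 8: append 2 -> window=[4, 2] -> max=4
step 9: append 7 -> window=[2, 7] -> max=7
step 10: append 18 -> window=[7, 18] -> max=18
step 11: append 12 -> window=[18, 12] -> max=18
Recorded maximums: 16 17 17 16 18 18 4 7 18 18
Changes between consecutive maximums: 6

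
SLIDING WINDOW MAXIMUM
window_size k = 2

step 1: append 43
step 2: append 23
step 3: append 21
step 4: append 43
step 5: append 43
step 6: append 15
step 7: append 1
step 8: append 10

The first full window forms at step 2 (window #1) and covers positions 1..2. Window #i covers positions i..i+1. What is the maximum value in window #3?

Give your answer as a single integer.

step 1: append 43 -> window=[43] (not full yet)
step 2: append 23 -> window=[43, 23] -> max=43
step 3: append 21 -> window=[23, 21] -> max=23
step 4: append 43 -> window=[21, 43] -> max=43
Window #3 max = 43

Answer: 43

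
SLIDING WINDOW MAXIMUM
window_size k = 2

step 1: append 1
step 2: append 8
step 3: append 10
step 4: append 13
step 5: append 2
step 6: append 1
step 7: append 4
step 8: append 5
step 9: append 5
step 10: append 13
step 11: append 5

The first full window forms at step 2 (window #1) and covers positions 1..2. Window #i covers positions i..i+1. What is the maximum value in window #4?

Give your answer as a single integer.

Answer: 13

Derivation:
step 1: append 1 -> window=[1] (not full yet)
step 2: append 8 -> window=[1, 8] -> max=8
step 3: append 10 -> window=[8, 10] -> max=10
step 4: append 13 -> window=[10, 13] -> max=13
step 5: append 2 -> window=[13, 2] -> max=13
Window #4 max = 13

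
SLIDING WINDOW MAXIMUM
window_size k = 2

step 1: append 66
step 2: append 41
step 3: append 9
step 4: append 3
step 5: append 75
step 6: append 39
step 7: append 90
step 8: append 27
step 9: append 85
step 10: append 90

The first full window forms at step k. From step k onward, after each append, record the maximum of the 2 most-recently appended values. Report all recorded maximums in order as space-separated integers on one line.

step 1: append 66 -> window=[66] (not full yet)
step 2: append 41 -> window=[66, 41] -> max=66
step 3: append 9 -> window=[41, 9] -> max=41
step 4: append 3 -> window=[9, 3] -> max=9
step 5: append 75 -> window=[3, 75] -> max=75
step 6: append 39 -> window=[75, 39] -> max=75
step 7: append 90 -> window=[39, 90] -> max=90
step 8: append 27 -> window=[90, 27] -> max=90
step 9: append 85 -> window=[27, 85] -> max=85
step 10: append 90 -> window=[85, 90] -> max=90

Answer: 66 41 9 75 75 90 90 85 90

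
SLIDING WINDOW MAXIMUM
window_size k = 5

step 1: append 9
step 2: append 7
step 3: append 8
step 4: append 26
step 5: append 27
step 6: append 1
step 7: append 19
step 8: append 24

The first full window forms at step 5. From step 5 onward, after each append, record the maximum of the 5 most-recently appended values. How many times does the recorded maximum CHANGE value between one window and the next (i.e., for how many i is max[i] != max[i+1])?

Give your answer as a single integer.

Answer: 0

Derivation:
step 1: append 9 -> window=[9] (not full yet)
step 2: append 7 -> window=[9, 7] (not full yet)
step 3: append 8 -> window=[9, 7, 8] (not full yet)
step 4: append 26 -> window=[9, 7, 8, 26] (not full yet)
step 5: append 27 -> window=[9, 7, 8, 26, 27] -> max=27
step 6: append 1 -> window=[7, 8, 26, 27, 1] -> max=27
step 7: append 19 -> window=[8, 26, 27, 1, 19] -> max=27
step 8: append 24 -> window=[26, 27, 1, 19, 24] -> max=27
Recorded maximums: 27 27 27 27
Changes between consecutive maximums: 0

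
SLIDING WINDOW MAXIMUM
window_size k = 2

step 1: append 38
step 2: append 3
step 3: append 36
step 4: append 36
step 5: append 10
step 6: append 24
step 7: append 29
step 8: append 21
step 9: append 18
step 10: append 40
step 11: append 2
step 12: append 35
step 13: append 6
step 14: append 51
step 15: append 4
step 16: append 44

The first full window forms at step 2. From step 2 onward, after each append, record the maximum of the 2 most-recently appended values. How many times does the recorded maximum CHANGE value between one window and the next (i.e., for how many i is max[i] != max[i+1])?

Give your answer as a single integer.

step 1: append 38 -> window=[38] (not full yet)
step 2: append 3 -> window=[38, 3] -> max=38
step 3: append 36 -> window=[3, 36] -> max=36
step 4: append 36 -> window=[36, 36] -> max=36
step 5: append 10 -> window=[36, 10] -> max=36
step 6: append 24 -> window=[10, 24] -> max=24
step 7: append 29 -> window=[24, 29] -> max=29
step 8: append 21 -> window=[29, 21] -> max=29
step 9: append 18 -> window=[21, 18] -> max=21
step 10: append 40 -> window=[18, 40] -> max=40
step 11: append 2 -> window=[40, 2] -> max=40
step 12: append 35 -> window=[2, 35] -> max=35
step 13: append 6 -> window=[35, 6] -> max=35
step 14: append 51 -> window=[6, 51] -> max=51
step 15: append 4 -> window=[51, 4] -> max=51
step 16: append 44 -> window=[4, 44] -> max=44
Recorded maximums: 38 36 36 36 24 29 29 21 40 40 35 35 51 51 44
Changes between consecutive maximums: 8

Answer: 8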